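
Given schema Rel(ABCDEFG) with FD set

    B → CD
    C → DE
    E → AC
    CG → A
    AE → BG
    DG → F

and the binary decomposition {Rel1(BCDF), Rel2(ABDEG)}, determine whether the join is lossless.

Yes

Common attributes: Rel1 ∩ Rel2 = {BD}.
Closure of {BD}: B → CD applies, adding C; C → DE applies, adding E; E → AC applies, adding A; AE → BG applies, adding G; DG → F applies, adding F. So (BD)⁺ = {ABCDEFG}.
This closure contains every attribute of Rel1, so Rel1 ∩ Rel2 → Rel1. The join is lossless.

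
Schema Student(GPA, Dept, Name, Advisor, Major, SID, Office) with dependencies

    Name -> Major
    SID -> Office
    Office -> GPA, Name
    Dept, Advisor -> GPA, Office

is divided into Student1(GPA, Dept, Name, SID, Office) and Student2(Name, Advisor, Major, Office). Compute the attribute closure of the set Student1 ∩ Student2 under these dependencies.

Student1 ∩ Student2 = {Name, Office}.
Name → Major applies, adding Major
Office → GPA, Name applies, adding GPA
Closure: {GPA, Name, Major, Office}.

GPA, Name, Major, Office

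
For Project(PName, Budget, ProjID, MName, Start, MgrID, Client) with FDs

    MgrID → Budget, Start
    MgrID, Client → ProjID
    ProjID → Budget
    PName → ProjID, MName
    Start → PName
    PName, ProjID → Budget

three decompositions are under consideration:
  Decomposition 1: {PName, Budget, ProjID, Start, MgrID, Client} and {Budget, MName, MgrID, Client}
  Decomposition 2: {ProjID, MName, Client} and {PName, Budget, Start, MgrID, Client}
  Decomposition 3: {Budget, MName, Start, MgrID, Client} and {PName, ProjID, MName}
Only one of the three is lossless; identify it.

Decomposition 1

Decomposition 1: common = {Budget, MgrID, Client}, closure = {PName, Budget, ProjID, MName, Start, MgrID, Client} → lossless.
Decomposition 2: common = {Client}, closure = {Client} → lossy.
Decomposition 3: common = {MName}, closure = {MName} → lossy.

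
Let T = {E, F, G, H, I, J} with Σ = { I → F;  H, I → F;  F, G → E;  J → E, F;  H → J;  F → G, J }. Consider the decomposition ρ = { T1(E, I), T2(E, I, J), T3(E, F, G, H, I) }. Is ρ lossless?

Yes

Chase test. Columns are E, F, G, H, I, J; row i has aⱼ where attribute j ∈ Ti, else bᵢⱼ.
Initial tableau (one row per fragment):
  row 1: a1 b12 b13 b14 a5 b16
  row 2: a1 b22 b23 b24 a5 a6
  row 3: a1 a2 a3 a4 a5 b36
Rows 1 and 2 agree on I; apply I→F and equate their F entries.
Rows 1 and 3 agree on I; apply I→F and equate their F entries.
Rows 1 and 2 agree on F; apply F→G, J and equate their G, J entries.
Rows 1 and 3 agree on F; apply F→G, J and equate their G, J entries.
Row 3 is now all distinguished symbols — the join is lossless.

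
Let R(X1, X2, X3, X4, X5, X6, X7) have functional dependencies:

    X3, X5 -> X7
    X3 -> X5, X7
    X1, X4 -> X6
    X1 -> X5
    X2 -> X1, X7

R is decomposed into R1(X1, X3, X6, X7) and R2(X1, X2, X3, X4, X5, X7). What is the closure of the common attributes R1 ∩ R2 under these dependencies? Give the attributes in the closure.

X1, X3, X5, X7

R1 ∩ R2 = {X1, X3, X7}.
X3 → X5, X7 applies, adding X5
Closure: {X1, X3, X5, X7}.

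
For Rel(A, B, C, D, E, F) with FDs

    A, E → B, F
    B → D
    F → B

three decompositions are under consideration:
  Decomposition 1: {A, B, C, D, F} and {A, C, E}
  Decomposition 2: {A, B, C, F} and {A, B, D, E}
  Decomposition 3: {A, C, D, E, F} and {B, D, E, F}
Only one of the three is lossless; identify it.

Decomposition 3

Decomposition 1: common = {A, C}, closure = {A, C} → lossy.
Decomposition 2: common = {A, B}, closure = {A, B, D} → lossy.
Decomposition 3: common = {D, E, F}, closure = {B, D, E, F} → lossless.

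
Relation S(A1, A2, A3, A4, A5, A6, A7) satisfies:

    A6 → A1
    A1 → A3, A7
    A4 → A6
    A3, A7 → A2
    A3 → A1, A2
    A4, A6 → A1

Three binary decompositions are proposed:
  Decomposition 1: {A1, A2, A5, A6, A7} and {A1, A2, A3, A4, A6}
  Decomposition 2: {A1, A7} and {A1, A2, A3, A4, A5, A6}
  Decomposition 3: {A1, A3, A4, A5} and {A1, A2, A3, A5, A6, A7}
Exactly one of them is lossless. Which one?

Decomposition 1: common = {A1, A2, A6}, closure = {A1, A2, A3, A6, A7} → lossy.
Decomposition 2: common = {A1}, closure = {A1, A2, A3, A7} → lossless.
Decomposition 3: common = {A1, A3, A5}, closure = {A1, A2, A3, A5, A7} → lossy.

Decomposition 2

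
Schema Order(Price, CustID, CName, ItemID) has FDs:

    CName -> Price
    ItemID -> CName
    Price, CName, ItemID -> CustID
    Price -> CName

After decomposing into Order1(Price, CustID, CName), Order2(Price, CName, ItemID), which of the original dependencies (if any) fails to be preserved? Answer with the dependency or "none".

Price, CName, ItemID -> CustID

Check Price, CName, ItemID → CustID: no single fragment contains all of {Price, CustID, CName, ItemID}, and the restricted closure of {Price, CName, ItemID} across the fragments never reaches {CustID}.
CName → Price is preserved.
ItemID → CName is preserved.
Price → CName is preserved.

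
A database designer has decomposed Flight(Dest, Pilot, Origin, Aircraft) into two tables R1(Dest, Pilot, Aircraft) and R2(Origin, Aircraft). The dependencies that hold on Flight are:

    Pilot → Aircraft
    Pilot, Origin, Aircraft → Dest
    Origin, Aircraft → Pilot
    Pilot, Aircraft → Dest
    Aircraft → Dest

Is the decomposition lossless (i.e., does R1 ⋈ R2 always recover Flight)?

No

Common attributes: R1 ∩ R2 = {Aircraft}.
Closure of {Aircraft}: Aircraft → Dest applies, adding Dest. So (Aircraft)⁺ = {Dest, Aircraft}.
The closure contains neither all of R1 = {Dest, Pilot, Aircraft} nor all of R2 = {Origin, Aircraft}, so the common attributes are not a superkey of either fragment. The join is lossy.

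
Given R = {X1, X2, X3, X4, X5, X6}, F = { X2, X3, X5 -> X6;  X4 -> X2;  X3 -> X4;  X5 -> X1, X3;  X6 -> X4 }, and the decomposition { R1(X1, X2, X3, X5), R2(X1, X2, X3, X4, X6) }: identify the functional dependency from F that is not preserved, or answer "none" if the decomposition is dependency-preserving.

X2, X3, X5 -> X6

Check X2, X3, X5 → X6: no single fragment contains all of {X2, X3, X5, X6}, and the restricted closure of {X2, X3, X5} across the fragments never reaches {X6}.
X4 → X2 is preserved.
X3 → X4 is preserved.
X5 → X1, X3 is preserved.
X6 → X4 is preserved.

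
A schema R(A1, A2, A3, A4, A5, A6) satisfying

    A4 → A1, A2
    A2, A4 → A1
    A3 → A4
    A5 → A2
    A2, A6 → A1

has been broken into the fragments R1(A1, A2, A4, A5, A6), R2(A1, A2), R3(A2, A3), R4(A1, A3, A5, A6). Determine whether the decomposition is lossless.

Chase test. Columns are A1, A2, A3, A4, A5, A6; row i has aⱼ where attribute j ∈ Ri, else bᵢⱼ.
Initial tableau (one row per fragment):
  row 1: a1 a2 b13 a4 a5 a6
  row 2: a1 a2 b23 b24 b25 b26
  row 3: b31 a2 a3 b34 b35 b36
  row 4: a1 b42 a3 b44 a5 a6
Rows 3 and 4 agree on A3; apply A3→A4 and equate their A4 entries.
Rows 1 and 4 agree on A5; apply A5→A2 and equate their A2 entries.
Rows 3 and 4 agree on A4; apply A4→A1, A2 and equate their A1, A2 entries.
No row becomes fully distinguished — the join is lossy.

No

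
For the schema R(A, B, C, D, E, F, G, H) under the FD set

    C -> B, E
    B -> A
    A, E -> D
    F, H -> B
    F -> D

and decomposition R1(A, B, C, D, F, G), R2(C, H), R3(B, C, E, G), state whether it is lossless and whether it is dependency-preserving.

Lossless test (chase): Rows 1 and 2 agree on C; apply C→B, E and equate their B, E entries. Rows 1 and 3 agree on C; apply C→B, E and equate their B, E entries. Rows 1 and 2 agree on B; apply B→A and equate their A entries. Rows 1 and 3 agree on B; apply B→A and equate their A entries. Rows 1 and 2 agree on A, E; apply A, E→D and equate their D entries. Rows 1 and 3 agree on A, E; apply A, E→D and equate their D entries. No row becomes fully distinguished — the join is lossy.
Dependency preservation: the restricted closure of {A, E} across the fragments never reaches {D}, so A, E → D cannot be enforced without a join — not preserved.

lossy and not dependency-preserving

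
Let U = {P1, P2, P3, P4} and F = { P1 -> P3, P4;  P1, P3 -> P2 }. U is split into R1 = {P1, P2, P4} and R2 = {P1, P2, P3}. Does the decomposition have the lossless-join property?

Common attributes: R1 ∩ R2 = {P1, P2}.
Closure of {P1, P2}: P1 → P3, P4 applies, adding P3, P4. So (P1, P2)⁺ = {P1, P2, P3, P4}.
This closure contains every attribute of R1, so R1 ∩ R2 → R1. The join is lossless.

Yes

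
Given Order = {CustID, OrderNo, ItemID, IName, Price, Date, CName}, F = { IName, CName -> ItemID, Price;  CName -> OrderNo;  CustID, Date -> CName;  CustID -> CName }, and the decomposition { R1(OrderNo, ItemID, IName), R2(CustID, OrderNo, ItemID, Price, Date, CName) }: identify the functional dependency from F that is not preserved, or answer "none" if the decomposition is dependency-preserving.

IName, CName -> ItemID, Price

Check IName, CName → ItemID, Price: no single fragment contains all of {ItemID, IName, Price, CName}, and the restricted closure of {IName, CName} across the fragments never reaches {ItemID, Price}.
CName → OrderNo is preserved.
CustID, Date → CName is preserved.
CustID → CName is preserved.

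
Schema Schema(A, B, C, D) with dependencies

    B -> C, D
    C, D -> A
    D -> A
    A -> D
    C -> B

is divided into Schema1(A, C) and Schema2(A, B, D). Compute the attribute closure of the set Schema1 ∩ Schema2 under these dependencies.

A, D

Schema1 ∩ Schema2 = {A}.
A → D applies, adding D
Closure: {A, D}.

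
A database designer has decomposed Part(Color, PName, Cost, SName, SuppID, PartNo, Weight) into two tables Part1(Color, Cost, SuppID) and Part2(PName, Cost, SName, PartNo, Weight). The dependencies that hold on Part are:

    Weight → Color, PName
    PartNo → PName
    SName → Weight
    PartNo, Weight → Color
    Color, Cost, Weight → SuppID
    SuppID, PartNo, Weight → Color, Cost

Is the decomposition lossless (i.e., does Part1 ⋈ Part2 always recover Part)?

No

Common attributes: Part1 ∩ Part2 = {Cost}.
No dependency enlarges {Cost}, so (Cost)⁺ = {Cost}.
The closure contains neither all of Part1 = {Color, Cost, SuppID} nor all of Part2 = {PName, Cost, SName, PartNo, Weight}, so the common attributes are not a superkey of either fragment. The join is lossy.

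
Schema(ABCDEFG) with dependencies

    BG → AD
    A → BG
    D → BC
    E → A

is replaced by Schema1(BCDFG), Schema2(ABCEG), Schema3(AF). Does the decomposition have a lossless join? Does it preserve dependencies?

lossy but dependency-preserving

Lossless test (chase): Rows 1 and 2 agree on BG; apply BG→AD and equate their AD entries. Rows 1 and 3 agree on A; apply A→BG and equate their BG entries. Rows 1 and 3 agree on BG; apply BG→AD and equate their AD entries. Rows 1 and 3 agree on D; apply D→BC and equate their BC entries. No row becomes fully distinguished — the join is lossy.
Dependency preservation: BG → AD is not contained in any single fragment, but the restricted closure of its left-hand side across the fragments still reaches the right-hand side; the remaining FDs each lie inside some fragment. All dependencies are preserved.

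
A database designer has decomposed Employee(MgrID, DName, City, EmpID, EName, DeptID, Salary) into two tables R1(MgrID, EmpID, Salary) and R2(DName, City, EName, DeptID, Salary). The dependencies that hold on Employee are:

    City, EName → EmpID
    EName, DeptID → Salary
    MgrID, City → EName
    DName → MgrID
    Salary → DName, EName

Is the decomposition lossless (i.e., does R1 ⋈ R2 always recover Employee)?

No

Common attributes: R1 ∩ R2 = {Salary}.
Closure of {Salary}: Salary → DName, EName applies, adding DName, EName; DName → MgrID applies, adding MgrID. So (Salary)⁺ = {MgrID, DName, EName, Salary}.
The closure contains neither all of R1 = {MgrID, EmpID, Salary} nor all of R2 = {DName, City, EName, DeptID, Salary}, so the common attributes are not a superkey of either fragment. The join is lossy.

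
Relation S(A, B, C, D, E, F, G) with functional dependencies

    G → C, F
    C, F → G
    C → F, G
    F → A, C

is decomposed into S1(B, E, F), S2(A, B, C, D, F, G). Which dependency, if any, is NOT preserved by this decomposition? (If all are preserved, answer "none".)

G → C, F lies within S2.
C, F → G lies within S2.
C → F, G lies within S2.
F → A, C lies within S2.
Every dependency is enforceable on the fragments, so the decomposition is dependency-preserving.

none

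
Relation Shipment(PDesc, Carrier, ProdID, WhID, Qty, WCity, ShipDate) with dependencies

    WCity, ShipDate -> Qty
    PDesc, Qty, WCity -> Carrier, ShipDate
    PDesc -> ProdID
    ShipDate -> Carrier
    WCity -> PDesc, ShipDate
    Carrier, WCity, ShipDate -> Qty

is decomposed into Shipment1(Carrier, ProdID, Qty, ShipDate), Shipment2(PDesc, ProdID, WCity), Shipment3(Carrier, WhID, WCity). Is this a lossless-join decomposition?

Chase test. Columns are PDesc, Carrier, ProdID, WhID, Qty, WCity, ShipDate; row i has aⱼ where attribute j ∈ Shipmenti, else bᵢⱼ.
Initial tableau (one row per fragment):
  row 1: b11 a2 a3 b14 a5 b16 a7
  row 2: a1 b22 a3 b24 b25 a6 b27
  row 3: b31 a2 b33 a4 b35 a6 b37
Rows 2 and 3 agree on WCity; apply WCity→PDesc, ShipDate and equate their PDesc, ShipDate entries.
Rows 2 and 3 agree on WCity, ShipDate; apply WCity, ShipDate→Qty and equate their Qty entries.
Rows 2 and 3 agree on PDesc, Qty, WCity; apply PDesc, Qty, WCity→Carrier, ShipDate and equate their Carrier, ShipDate entries.
Rows 2 and 3 agree on PDesc; apply PDesc→ProdID and equate their ProdID entries.
No row becomes fully distinguished — the join is lossy.

No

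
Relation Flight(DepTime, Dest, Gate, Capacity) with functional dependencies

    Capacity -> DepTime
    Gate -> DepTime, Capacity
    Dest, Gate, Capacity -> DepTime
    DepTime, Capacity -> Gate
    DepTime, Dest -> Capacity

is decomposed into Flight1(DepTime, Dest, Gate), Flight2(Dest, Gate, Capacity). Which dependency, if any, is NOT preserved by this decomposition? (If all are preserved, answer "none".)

Capacity → DepTime: restricted closure across fragments reaches DepTime.
Gate → DepTime, Capacity: restricted closure across fragments reaches DepTime, Capacity.
Dest, Gate, Capacity → DepTime: restricted closure across fragments reaches DepTime.
DepTime, Capacity → Gate: restricted closure across fragments reaches Gate.
DepTime, Dest → Capacity: restricted closure across fragments reaches Capacity.
Every dependency is enforceable on the fragments, so the decomposition is dependency-preserving.

none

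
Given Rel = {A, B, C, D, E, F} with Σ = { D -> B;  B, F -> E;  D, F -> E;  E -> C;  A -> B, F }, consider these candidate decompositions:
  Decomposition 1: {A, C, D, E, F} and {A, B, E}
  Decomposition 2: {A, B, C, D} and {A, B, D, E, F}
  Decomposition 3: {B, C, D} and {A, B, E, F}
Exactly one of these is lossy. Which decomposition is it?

Decomposition 3

Decomposition 1: common = {A, E}, closure = {A, B, C, E, F} → lossless.
Decomposition 2: common = {A, B, D}, closure = {A, B, C, D, E, F} → lossless.
Decomposition 3: common = {B}, closure = {B} → lossy.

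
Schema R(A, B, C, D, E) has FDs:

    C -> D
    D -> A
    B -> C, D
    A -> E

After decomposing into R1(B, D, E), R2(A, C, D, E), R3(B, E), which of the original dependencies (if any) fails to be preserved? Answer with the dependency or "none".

B -> C, D

Check B → C, D: no single fragment contains all of {B, C, D}, and the restricted closure of {B} across the fragments never reaches {C, D}.
C → D is preserved.
D → A is preserved.
A → E is preserved.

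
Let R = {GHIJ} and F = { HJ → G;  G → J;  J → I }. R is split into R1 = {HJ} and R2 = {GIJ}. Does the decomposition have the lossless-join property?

Common attributes: R1 ∩ R2 = {J}.
Closure of {J}: J → I applies, adding I. So (J)⁺ = {IJ}.
The closure contains neither all of R1 = {HJ} nor all of R2 = {GIJ}, so the common attributes are not a superkey of either fragment. The join is lossy.

No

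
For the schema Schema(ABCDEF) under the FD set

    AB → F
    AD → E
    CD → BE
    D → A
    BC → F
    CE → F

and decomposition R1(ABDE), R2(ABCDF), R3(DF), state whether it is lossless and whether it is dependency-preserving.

Lossless test (chase): Rows 1 and 2 agree on AB; apply AB→F and equate their F entries. Rows 1 and 2 agree on AD; apply AD→E and equate their E entries. Rows 1 and 3 agree on D; apply D→A and equate their A entries. Rows 1 and 3 agree on AD; apply AD→E and equate their E entries. Row 2 is now all distinguished symbols — the join is lossless.
Dependency preservation: the restricted closure of {CE} across the fragments never reaches {F}, so CE → F cannot be enforced without a join — not preserved.

lossless but not dependency-preserving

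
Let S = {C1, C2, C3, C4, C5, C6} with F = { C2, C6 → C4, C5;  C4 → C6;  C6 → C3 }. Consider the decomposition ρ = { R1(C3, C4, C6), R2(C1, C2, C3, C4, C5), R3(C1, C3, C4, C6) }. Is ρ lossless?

Chase test. Columns are C1, C2, C3, C4, C5, C6; row i has aⱼ where attribute j ∈ Ri, else bᵢⱼ.
Initial tableau (one row per fragment):
  row 1: b11 b12 a3 a4 b15 a6
  row 2: a1 a2 a3 a4 a5 b26
  row 3: a1 b32 a3 a4 b35 a6
Rows 1 and 2 agree on C4; apply C4→C6 and equate their C6 entries.
Row 2 is now all distinguished symbols — the join is lossless.

Yes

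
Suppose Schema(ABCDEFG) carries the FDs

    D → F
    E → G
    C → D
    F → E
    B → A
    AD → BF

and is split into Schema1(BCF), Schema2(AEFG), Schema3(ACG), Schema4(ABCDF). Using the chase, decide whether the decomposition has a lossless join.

Yes

Chase test. Columns are ABCDEFG; row i has aⱼ where attribute j ∈ Schemai, else bᵢⱼ.
Initial tableau (one row per fragment):
  row 1: b11 a2 a3 b14 b15 a6 b17
  row 2: a1 b22 b23 b24 a5 a6 a7
  row 3: a1 b32 a3 b34 b35 b36 a7
  row 4: a1 a2 a3 a4 b45 a6 b47
Rows 1 and 3 agree on C; apply C→D and equate their D entries.
Rows 1 and 4 agree on C; apply C→D and equate their D entries.
Rows 1 and 2 agree on F; apply F→E and equate their E entries.
Rows 1 and 4 agree on F; apply F→E and equate their E entries.
Rows 1 and 4 agree on B; apply B→A and equate their A entries.
Rows 1 and 3 agree on AD; apply AD→BF and equate their BF entries.
Rows 1 and 2 agree on E; apply E→G and equate their G entries.
Rows 1 and 4 agree on E; apply E→G and equate their G entries.
Rows 1 and 3 agree on F; apply F→E and equate their E entries.
Row 1 is now all distinguished symbols — the join is lossless.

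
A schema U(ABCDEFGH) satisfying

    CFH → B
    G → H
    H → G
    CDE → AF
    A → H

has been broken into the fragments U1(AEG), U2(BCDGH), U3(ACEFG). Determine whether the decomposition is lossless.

Chase test. Columns are ABCDEFGH; row i has aⱼ where attribute j ∈ Ui, else bᵢⱼ.
Initial tableau (one row per fragment):
  row 1: a1 b12 b13 b14 a5 b16 a7 b18
  row 2: b21 a2 a3 a4 b25 b26 a7 a8
  row 3: a1 b32 a3 b34 a5 a6 a7 b38
Rows 1 and 2 agree on G; apply G→H and equate their H entries.
Rows 1 and 3 agree on G; apply G→H and equate their H entries.
No row becomes fully distinguished — the join is lossy.

No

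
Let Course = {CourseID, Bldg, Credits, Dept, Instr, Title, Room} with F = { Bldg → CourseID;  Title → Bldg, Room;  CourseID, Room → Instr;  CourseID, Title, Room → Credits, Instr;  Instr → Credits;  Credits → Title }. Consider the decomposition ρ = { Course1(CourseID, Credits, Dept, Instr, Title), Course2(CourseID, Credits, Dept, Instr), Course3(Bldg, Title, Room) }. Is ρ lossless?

Yes

Chase test. Columns are CourseID, Bldg, Credits, Dept, Instr, Title, Room; row i has aⱼ where attribute j ∈ Coursei, else bᵢⱼ.
Initial tableau (one row per fragment):
  row 1: a1 b12 a3 a4 a5 a6 b17
  row 2: a1 b22 a3 a4 a5 b26 b27
  row 3: b31 a2 b33 b34 b35 a6 a7
Rows 1 and 3 agree on Title; apply Title→Bldg, Room and equate their Bldg, Room entries.
Rows 1 and 2 agree on Credits; apply Credits→Title and equate their Title entries.
Rows 1 and 3 agree on Bldg; apply Bldg→CourseID and equate their CourseID entries.
Rows 1 and 2 agree on Title; apply Title→Bldg, Room and equate their Bldg, Room entries.
Rows 1 and 3 agree on CourseID, Room; apply CourseID, Room→Instr and equate their Instr entries.
Rows 1 and 3 agree on CourseID, Title, Room; apply CourseID, Title, Room→Credits, Instr and equate their Credits, Instr entries.
Row 1 is now all distinguished symbols — the join is lossless.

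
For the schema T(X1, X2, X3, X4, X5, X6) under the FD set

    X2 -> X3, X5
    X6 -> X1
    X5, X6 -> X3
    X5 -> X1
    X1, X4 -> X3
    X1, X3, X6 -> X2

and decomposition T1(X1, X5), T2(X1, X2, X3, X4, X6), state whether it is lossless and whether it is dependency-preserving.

lossy and not dependency-preserving

Lossless test: (X1)⁺ = {X1}, which is a superkey of neither fragment — lossy.
Dependency preservation: the restricted closure of {X2} across the fragments never reaches {X3, X5}, so X2 → X3, X5 cannot be enforced without a join — not preserved.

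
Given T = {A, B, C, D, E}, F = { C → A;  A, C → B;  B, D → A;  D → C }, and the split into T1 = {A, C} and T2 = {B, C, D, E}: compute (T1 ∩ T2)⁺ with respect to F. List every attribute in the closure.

T1 ∩ T2 = {C}.
C → A applies, adding A
A, C → B applies, adding B
Closure: {A, B, C}.

A, B, C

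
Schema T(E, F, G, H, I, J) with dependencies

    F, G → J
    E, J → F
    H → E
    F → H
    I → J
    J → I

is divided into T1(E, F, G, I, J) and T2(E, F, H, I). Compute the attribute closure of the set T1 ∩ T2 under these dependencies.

E, F, H, I, J

T1 ∩ T2 = {E, F, I}.
F → H applies, adding H
I → J applies, adding J
Closure: {E, F, H, I, J}.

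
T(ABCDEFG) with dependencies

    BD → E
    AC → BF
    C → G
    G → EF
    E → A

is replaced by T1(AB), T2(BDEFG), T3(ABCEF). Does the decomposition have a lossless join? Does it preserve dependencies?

Lossless test (chase): Rows 2 and 3 agree on E; apply E→A and equate their A entries. No row becomes fully distinguished — the join is lossy.
Dependency preservation: the restricted closure of {C} across the fragments never reaches {G}, so C → G cannot be enforced without a join — not preserved.

lossy and not dependency-preserving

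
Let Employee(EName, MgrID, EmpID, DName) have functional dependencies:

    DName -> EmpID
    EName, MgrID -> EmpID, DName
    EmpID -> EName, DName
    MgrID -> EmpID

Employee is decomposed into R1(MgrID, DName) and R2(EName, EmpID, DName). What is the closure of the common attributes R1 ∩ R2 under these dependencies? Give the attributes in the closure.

R1 ∩ R2 = {DName}.
DName → EmpID applies, adding EmpID
EmpID → EName, DName applies, adding EName
Closure: {EName, EmpID, DName}.

EName, EmpID, DName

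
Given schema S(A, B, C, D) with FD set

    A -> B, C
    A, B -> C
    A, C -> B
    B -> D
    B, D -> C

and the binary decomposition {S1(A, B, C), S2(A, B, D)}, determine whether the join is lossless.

Yes

Common attributes: S1 ∩ S2 = {A, B}.
Closure of {A, B}: A → B, C applies, adding C; B → D applies, adding D. So (A, B)⁺ = {A, B, C, D}.
This closure contains every attribute of S1, so S1 ∩ S2 → S1. The join is lossless.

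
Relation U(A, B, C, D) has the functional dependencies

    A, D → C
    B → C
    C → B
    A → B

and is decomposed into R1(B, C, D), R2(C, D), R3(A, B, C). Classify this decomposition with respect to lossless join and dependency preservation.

lossy but dependency-preserving

Lossless test (chase): Rows 1 and 2 agree on C; apply C→B and equate their B entries. No row becomes fully distinguished — the join is lossy.
Dependency preservation: A, D → C is not contained in any single fragment, but the restricted closure of its left-hand side across the fragments still reaches the right-hand side; the remaining FDs each lie inside some fragment. All dependencies are preserved.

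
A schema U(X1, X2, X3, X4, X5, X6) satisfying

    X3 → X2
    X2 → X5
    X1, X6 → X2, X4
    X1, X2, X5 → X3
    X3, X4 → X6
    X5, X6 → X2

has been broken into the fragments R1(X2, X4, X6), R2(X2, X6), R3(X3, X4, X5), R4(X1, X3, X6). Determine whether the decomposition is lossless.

Chase test. Columns are X1, X2, X3, X4, X5, X6; row i has aⱼ where attribute j ∈ Ri, else bᵢⱼ.
Initial tableau (one row per fragment):
  row 1: b11 a2 b13 a4 b15 a6
  row 2: b21 a2 b23 b24 b25 a6
  row 3: b31 b32 a3 a4 a5 b36
  row 4: a1 b42 a3 b44 b45 a6
Rows 3 and 4 agree on X3; apply X3→X2 and equate their X2 entries.
Rows 1 and 2 agree on X2; apply X2→X5 and equate their X5 entries.
Rows 3 and 4 agree on X2; apply X2→X5 and equate their X5 entries.
No row becomes fully distinguished — the join is lossy.

No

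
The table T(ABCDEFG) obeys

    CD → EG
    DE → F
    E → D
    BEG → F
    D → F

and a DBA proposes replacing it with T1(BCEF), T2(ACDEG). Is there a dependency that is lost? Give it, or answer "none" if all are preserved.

Check D → F: no single fragment contains all of {DF}, and the restricted closure of {D} across the fragments never reaches {F}.
CD → EG is preserved.
DE → F is preserved.
E → D is preserved.
BEG → F is preserved.

D → F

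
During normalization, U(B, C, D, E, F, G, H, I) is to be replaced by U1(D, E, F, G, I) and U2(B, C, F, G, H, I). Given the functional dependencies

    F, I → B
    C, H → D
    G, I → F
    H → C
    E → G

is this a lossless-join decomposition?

No

Common attributes: U1 ∩ U2 = {F, G, I}.
Closure of {F, G, I}: F, I → B applies, adding B. So (F, G, I)⁺ = {B, F, G, I}.
The closure contains neither all of U1 = {D, E, F, G, I} nor all of U2 = {B, C, F, G, H, I}, so the common attributes are not a superkey of either fragment. The join is lossy.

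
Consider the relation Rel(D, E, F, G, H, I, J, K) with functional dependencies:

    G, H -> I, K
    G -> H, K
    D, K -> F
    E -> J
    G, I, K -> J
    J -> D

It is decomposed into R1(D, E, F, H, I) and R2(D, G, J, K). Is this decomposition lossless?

No

Common attributes: R1 ∩ R2 = {D}.
No dependency enlarges {D}, so (D)⁺ = {D}.
The closure contains neither all of R1 = {D, E, F, H, I} nor all of R2 = {D, G, J, K}, so the common attributes are not a superkey of either fragment. The join is lossy.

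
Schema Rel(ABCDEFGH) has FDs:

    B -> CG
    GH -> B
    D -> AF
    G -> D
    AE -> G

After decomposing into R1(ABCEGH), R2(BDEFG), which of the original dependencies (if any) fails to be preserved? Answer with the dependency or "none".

D -> AF

Check D → AF: no single fragment contains all of {ADF}, and the restricted closure of {D} across the fragments never reaches {AF}.
B → CG is preserved.
GH → B is preserved.
G → D is preserved.
AE → G is preserved.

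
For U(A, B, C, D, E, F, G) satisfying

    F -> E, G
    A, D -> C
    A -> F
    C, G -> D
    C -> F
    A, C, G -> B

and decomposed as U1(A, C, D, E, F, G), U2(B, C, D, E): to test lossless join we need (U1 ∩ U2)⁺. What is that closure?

C, D, E, F, G

U1 ∩ U2 = {C, D, E}.
C → F applies, adding F
F → E, G applies, adding G
Closure: {C, D, E, F, G}.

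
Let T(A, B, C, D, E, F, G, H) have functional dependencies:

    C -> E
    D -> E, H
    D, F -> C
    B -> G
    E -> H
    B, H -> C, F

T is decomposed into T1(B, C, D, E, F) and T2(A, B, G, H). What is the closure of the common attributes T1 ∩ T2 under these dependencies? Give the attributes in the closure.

B, G

T1 ∩ T2 = {B}.
B → G applies, adding G
Closure: {B, G}.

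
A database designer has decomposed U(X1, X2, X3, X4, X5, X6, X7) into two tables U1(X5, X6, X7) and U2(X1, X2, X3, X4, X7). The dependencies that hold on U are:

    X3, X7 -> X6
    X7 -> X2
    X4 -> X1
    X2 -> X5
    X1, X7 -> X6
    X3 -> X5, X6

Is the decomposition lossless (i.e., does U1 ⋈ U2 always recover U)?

No

Common attributes: U1 ∩ U2 = {X7}.
Closure of {X7}: X7 → X2 applies, adding X2; X2 → X5 applies, adding X5. So (X7)⁺ = {X2, X5, X7}.
The closure contains neither all of U1 = {X5, X6, X7} nor all of U2 = {X1, X2, X3, X4, X7}, so the common attributes are not a superkey of either fragment. The join is lossy.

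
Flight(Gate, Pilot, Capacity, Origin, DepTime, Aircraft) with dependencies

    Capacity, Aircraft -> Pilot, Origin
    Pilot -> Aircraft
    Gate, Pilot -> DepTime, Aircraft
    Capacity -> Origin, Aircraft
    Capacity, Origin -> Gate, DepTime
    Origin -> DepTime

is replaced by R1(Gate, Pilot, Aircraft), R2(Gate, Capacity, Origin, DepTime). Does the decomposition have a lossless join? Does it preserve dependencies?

lossy and not dependency-preserving

Lossless test: (Gate)⁺ = {Gate}, which is a superkey of neither fragment — lossy.
Dependency preservation: the restricted closure of {Capacity, Aircraft} across the fragments never reaches {Pilot, Origin}, so Capacity, Aircraft → Pilot, Origin cannot be enforced without a join — not preserved.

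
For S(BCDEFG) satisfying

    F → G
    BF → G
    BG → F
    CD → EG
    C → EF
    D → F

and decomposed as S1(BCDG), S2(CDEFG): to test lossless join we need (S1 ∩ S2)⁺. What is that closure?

CDEFG

S1 ∩ S2 = {CDG}.
CD → EG applies, adding E
C → EF applies, adding F
Closure: {CDEFG}.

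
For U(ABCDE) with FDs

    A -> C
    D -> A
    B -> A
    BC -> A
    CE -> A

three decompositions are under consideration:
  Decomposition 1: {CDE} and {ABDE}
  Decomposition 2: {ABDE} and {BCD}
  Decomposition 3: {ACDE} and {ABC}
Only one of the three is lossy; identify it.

Decomposition 1: common = {DE}, closure = {ACDE} → lossless.
Decomposition 2: common = {BD}, closure = {ABCD} → lossless.
Decomposition 3: common = {AC}, closure = {AC} → lossy.

Decomposition 3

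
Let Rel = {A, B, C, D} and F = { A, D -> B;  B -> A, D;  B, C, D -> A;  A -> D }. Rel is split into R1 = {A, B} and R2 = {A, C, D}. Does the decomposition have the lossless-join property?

Yes

Common attributes: R1 ∩ R2 = {A}.
Closure of {A}: A → D applies, adding D; A, D → B applies, adding B. So (A)⁺ = {A, B, D}.
This closure contains every attribute of R1, so R1 ∩ R2 → R1. The join is lossless.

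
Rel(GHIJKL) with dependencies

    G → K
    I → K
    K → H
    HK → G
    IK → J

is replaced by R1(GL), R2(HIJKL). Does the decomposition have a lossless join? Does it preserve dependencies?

lossy and not dependency-preserving

Lossless test: (L)⁺ = {L}, which is a superkey of neither fragment — lossy.
Dependency preservation: the restricted closure of {G} across the fragments never reaches {K}, so G → K cannot be enforced without a join — not preserved.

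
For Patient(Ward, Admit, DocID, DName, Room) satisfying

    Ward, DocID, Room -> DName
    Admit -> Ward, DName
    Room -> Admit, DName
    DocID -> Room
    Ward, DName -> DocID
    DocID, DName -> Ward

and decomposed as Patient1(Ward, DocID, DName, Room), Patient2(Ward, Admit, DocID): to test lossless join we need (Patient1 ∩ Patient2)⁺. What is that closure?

Ward, Admit, DocID, DName, Room

Patient1 ∩ Patient2 = {Ward, DocID}.
DocID → Room applies, adding Room
Ward, DocID, Room → DName applies, adding DName
Room → Admit, DName applies, adding Admit
Closure: {Ward, Admit, DocID, DName, Room}.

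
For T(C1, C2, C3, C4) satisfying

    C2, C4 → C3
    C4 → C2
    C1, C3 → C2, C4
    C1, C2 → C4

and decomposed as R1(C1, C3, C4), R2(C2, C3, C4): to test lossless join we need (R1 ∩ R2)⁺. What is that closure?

C2, C3, C4

R1 ∩ R2 = {C3, C4}.
C4 → C2 applies, adding C2
Closure: {C2, C3, C4}.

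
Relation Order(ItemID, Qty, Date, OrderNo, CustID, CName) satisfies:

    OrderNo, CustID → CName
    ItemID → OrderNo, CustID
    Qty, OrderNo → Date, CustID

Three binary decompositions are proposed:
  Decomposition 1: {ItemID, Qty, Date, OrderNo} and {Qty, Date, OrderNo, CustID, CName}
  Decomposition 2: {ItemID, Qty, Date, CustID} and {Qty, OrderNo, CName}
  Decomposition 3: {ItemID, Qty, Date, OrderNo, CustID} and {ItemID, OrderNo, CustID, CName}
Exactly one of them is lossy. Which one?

Decomposition 1: common = {Qty, Date, OrderNo}, closure = {Qty, Date, OrderNo, CustID, CName} → lossless.
Decomposition 2: common = {Qty}, closure = {Qty} → lossy.
Decomposition 3: common = {ItemID, OrderNo, CustID}, closure = {ItemID, OrderNo, CustID, CName} → lossless.

Decomposition 2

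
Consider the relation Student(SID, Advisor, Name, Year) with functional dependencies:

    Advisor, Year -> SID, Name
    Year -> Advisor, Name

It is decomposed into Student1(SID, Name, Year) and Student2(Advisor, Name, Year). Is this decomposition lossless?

Yes

Common attributes: Student1 ∩ Student2 = {Name, Year}.
Closure of {Name, Year}: Year → Advisor, Name applies, adding Advisor; Advisor, Year → SID, Name applies, adding SID. So (Name, Year)⁺ = {SID, Advisor, Name, Year}.
This closure contains every attribute of Student1, so Student1 ∩ Student2 → Student1. The join is lossless.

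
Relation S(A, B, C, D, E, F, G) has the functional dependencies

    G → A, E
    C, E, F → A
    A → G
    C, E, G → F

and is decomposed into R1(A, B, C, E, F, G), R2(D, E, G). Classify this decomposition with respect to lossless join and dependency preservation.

Lossless test: (E, G)⁺ = {A, E, G}, which is a superkey of neither fragment — lossy.
Dependency preservation: every FD's attributes lie within a single fragment, so each can be enforced locally — preserved.

lossy but dependency-preserving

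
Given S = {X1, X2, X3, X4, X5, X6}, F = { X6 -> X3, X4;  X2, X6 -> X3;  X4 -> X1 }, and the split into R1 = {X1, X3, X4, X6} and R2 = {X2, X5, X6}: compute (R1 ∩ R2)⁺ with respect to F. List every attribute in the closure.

X1, X3, X4, X6

R1 ∩ R2 = {X6}.
X6 → X3, X4 applies, adding X3, X4
X4 → X1 applies, adding X1
Closure: {X1, X3, X4, X6}.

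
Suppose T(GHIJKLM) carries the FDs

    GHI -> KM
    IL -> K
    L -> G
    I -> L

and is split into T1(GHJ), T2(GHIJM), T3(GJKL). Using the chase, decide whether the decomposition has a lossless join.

No

Chase test. Columns are GHIJKLM; row i has aⱼ where attribute j ∈ Ti, else bᵢⱼ.
Initial tableau (one row per fragment):
  row 1: a1 a2 b13 a4 b15 b16 b17
  row 2: a1 a2 a3 a4 b25 b26 a7
  row 3: a1 b32 b33 a4 a5 a6 b37
No row becomes fully distinguished — the join is lossy.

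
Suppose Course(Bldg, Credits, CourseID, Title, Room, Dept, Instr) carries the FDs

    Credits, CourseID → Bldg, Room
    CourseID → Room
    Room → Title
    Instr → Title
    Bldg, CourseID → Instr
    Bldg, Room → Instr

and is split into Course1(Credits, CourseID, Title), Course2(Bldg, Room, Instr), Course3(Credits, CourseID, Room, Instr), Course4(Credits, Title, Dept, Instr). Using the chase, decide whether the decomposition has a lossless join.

Chase test. Columns are Bldg, Credits, CourseID, Title, Room, Dept, Instr; row i has aⱼ where attribute j ∈ Coursei, else bᵢⱼ.
Initial tableau (one row per fragment):
  row 1: b11 a2 a3 a4 b15 b16 b17
  row 2: a1 b22 b23 b24 a5 b26 a7
  row 3: b31 a2 a3 b34 a5 b36 a7
  row 4: b41 a2 b43 a4 b45 a6 a7
Rows 1 and 3 agree on Credits, CourseID; apply Credits, CourseID→Bldg, Room and equate their Bldg, Room entries.
Rows 1 and 2 agree on Room; apply Room→Title and equate their Title entries.
Rows 1 and 3 agree on Room; apply Room→Title and equate their Title entries.
Rows 1 and 3 agree on Bldg, CourseID; apply Bldg, CourseID→Instr and equate their Instr entries.
No row becomes fully distinguished — the join is lossy.

No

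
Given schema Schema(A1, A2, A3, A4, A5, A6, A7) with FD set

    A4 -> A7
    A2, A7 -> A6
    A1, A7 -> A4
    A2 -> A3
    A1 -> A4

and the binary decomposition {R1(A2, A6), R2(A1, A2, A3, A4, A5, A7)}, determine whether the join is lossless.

Common attributes: R1 ∩ R2 = {A2}.
Closure of {A2}: A2 → A3 applies, adding A3. So (A2)⁺ = {A2, A3}.
The closure contains neither all of R1 = {A2, A6} nor all of R2 = {A1, A2, A3, A4, A5, A7}, so the common attributes are not a superkey of either fragment. The join is lossy.

No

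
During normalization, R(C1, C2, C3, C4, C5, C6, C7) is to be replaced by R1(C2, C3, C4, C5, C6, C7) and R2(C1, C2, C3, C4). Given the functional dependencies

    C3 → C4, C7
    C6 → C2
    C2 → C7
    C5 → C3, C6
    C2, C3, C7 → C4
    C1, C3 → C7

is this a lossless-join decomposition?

Common attributes: R1 ∩ R2 = {C2, C3, C4}.
Closure of {C2, C3, C4}: C3 → C4, C7 applies, adding C7. So (C2, C3, C4)⁺ = {C2, C3, C4, C7}.
The closure contains neither all of R1 = {C2, C3, C4, C5, C6, C7} nor all of R2 = {C1, C2, C3, C4}, so the common attributes are not a superkey of either fragment. The join is lossy.

No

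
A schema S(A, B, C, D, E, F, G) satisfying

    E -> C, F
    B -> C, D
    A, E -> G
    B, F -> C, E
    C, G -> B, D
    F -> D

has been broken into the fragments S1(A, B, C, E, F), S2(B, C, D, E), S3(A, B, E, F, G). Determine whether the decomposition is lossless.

Chase test. Columns are A, B, C, D, E, F, G; row i has aⱼ where attribute j ∈ Si, else bᵢⱼ.
Initial tableau (one row per fragment):
  row 1: a1 a2 a3 b14 a5 a6 b17
  row 2: b21 a2 a3 a4 a5 b26 b27
  row 3: a1 a2 b33 b34 a5 a6 a7
Rows 1 and 2 agree on E; apply E→C, F and equate their C, F entries.
Rows 1 and 3 agree on E; apply E→C, F and equate their C, F entries.
Rows 1 and 2 agree on B; apply B→C, D and equate their C, D entries.
Rows 1 and 3 agree on B; apply B→C, D and equate their C, D entries.
Rows 1 and 3 agree on A, E; apply A, E→G and equate their G entries.
Row 1 is now all distinguished symbols — the join is lossless.

Yes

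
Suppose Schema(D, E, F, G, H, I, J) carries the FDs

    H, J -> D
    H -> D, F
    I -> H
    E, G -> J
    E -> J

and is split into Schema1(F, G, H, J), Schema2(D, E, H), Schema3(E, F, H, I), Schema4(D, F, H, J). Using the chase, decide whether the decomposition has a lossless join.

No

Chase test. Columns are D, E, F, G, H, I, J; row i has aⱼ where attribute j ∈ Schemai, else bᵢⱼ.
Initial tableau (one row per fragment):
  row 1: b11 b12 a3 a4 a5 b16 a7
  row 2: a1 a2 b23 b24 a5 b26 b27
  row 3: b31 a2 a3 b34 a5 a6 b37
  row 4: a1 b42 a3 b44 a5 b46 a7
Rows 1 and 4 agree on H, J; apply H, J→D and equate their D entries.
Rows 1 and 2 agree on H; apply H→D, F and equate their D, F entries.
Rows 1 and 3 agree on H; apply H→D, F and equate their D, F entries.
Rows 2 and 3 agree on E; apply E→J and equate their J entries.
No row becomes fully distinguished — the join is lossy.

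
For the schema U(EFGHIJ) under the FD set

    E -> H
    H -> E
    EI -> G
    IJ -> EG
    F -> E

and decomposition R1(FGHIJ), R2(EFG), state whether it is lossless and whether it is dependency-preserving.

lossless but not dependency-preserving

Lossless test: (FG)⁺ = {EFGH}, which contains all of one fragment — lossless.
Dependency preservation: the restricted closure of {E} across the fragments never reaches {H}, so E → H cannot be enforced without a join — not preserved.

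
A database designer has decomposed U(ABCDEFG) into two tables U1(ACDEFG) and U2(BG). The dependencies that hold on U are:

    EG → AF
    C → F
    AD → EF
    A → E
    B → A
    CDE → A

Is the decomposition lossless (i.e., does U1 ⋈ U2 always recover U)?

Common attributes: U1 ∩ U2 = {G}.
No dependency enlarges {G}, so (G)⁺ = {G}.
The closure contains neither all of U1 = {ACDEFG} nor all of U2 = {BG}, so the common attributes are not a superkey of either fragment. The join is lossy.

No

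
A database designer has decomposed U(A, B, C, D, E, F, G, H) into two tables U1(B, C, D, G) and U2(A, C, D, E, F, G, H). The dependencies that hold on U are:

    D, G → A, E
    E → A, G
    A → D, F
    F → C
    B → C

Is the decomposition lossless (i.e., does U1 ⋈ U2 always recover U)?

Common attributes: U1 ∩ U2 = {C, D, G}.
Closure of {C, D, G}: D, G → A, E applies, adding A, E; A → D, F applies, adding F. So (C, D, G)⁺ = {A, C, D, E, F, G}.
The closure contains neither all of U1 = {B, C, D, G} nor all of U2 = {A, C, D, E, F, G, H}, so the common attributes are not a superkey of either fragment. The join is lossy.

No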